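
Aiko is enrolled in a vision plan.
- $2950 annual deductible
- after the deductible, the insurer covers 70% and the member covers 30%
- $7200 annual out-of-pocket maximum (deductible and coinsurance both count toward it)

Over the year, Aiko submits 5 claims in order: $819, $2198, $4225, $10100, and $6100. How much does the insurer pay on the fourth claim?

$7137.60

Claim 1 — $819: entire amount goes to the deductible. Cost to member: $819. OOP to date $819. Plan pays $819 − $819 = $0.
Claim 2 — $2198: $2131 to deductible, leaving $67; 30% of $67 = $20.10. Member pays $2151.10; OOP now $2970.10. Insurer: $2198 − $2151.10 = $46.90.
Claim 3 — $4225: 30% coinsurance on $4225 = $1267.50. Member owes $1267.50 (running OOP $4237.60). Plan pays $4225 − $1267.50 = $2957.50.
Claim 4 — $10100: deductible met; 30% of $10100 = $3030. OOP would hit $7267.60 > $7200, so the cap limits the member to $7200 − $4237.60 = $2962.40. Plan pays $10100 − $2962.40 = $7137.60.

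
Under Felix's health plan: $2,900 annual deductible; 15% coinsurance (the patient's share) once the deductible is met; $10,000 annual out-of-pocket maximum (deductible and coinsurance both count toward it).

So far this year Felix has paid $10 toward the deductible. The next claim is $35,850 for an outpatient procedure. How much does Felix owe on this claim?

$7,834

Deductible still to meet: $2,900 − $10 = $2,890.
That leaves $35,850 − $2,890 = $32,960 for coinsurance.
Patient's 15% share of $32,960 is $4,944.
That puts the patient's cost at $2,890 + $4,944 = $7,834 before any cap.
Total out-of-pocket so far would be $10 + $7,834 = $7,844, below the $10,000 cap — no reduction.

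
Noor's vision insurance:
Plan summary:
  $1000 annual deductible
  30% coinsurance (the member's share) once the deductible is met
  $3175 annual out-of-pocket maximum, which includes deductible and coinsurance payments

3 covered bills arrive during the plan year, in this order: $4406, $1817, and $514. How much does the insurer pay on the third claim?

Claim 1 ($4406): $1000 to deductible, leaving $3406; coinsurance $3406 × 30% = $1021.80. Member pays $2021.80; OOP now $2021.80. Insurer: $4406 − $2021.80 = $2384.20.
Claim 2 ($1817): deductible already satisfied, so member's share is 30% × $1817 = $545.10. Member pays $545.10; OOP now $2566.90. Plan pays $1817 − $545.10 = $1271.90.
Claim 3 ($514): 30% coinsurance on $514 = $154.20. Member pays $154.20; OOP now $2721.10. Insurer: $514 − $154.20 = $359.80.

$359.80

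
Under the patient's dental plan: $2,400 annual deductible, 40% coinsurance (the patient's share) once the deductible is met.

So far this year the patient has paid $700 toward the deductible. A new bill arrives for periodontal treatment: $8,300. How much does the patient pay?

Deductible still to meet: $2,400 − $700 = $1,700.
The remaining $6,600 (= $8,300 − $1,700) moves to coinsurance.
Patient's 40% share of $6,600 is $2,640.
That puts the patient's cost at $1,700 + $2,640 = $4,340.

$4,340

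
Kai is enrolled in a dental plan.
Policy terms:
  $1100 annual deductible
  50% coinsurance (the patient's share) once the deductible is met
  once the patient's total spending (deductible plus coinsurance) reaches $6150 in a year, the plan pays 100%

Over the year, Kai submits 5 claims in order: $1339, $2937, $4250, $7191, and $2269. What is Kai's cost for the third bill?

#1 ($1339): deductible takes $1100, $239 remains; 50% of $239 = $119.50. Patient pays $1219.50; OOP now $1219.50.
#2 ($2937): 50% coinsurance on $2937 = $1468.50. Cost to patient: $1468.50. OOP to date $2688.
#3 ($4250): deductible met; 50% of $4250 = $2125. Patient pays $2125; OOP now $4813.

$2125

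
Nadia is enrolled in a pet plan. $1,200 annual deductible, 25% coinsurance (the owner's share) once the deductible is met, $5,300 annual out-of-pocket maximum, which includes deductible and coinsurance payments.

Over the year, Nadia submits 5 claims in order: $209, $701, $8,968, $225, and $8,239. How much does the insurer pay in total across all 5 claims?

#1 ($209): all of it applies to the deductible. Owner pays $209; OOP now $209. Plan pays $209 − $209 = $0.
#2 ($701): fully absorbed by the deductible. Owner pays $701; OOP now $910. Insurer: $701 − $701 = $0.
#3 ($8,968): $290 to deductible, leaving $8,678; coinsurance $8,678 × 25% = $2,169.50. Owner owes $2,459.50 (running OOP $3,369.50). Insurer: $8,968 − $2,459.50 = $6,508.50.
#4 ($225): deductible already satisfied, so owner's share is 25% × $225 = $56.25. Owner pays $56.25; OOP now $3,425.75. Plan pays $225 − $56.25 = $168.75.
#5 ($8,239): deductible already satisfied, so owner's share is 25% × $8,239 = $2,059.75. OOP would hit $5,485.50 > $5,300, so the cap limits the owner to $5,300 − $3,425.75 = $1,874.25. Plan pays $8,239 − $1,874.25 = $6,364.75.
Insurer total = bills − owner's total = $18,342 − $5,300 = $13,042.

$13,042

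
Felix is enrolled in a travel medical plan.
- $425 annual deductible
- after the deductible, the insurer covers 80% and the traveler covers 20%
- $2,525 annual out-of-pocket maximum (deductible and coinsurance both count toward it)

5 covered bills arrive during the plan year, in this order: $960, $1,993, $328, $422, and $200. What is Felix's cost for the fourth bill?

Claim 1 ($960): deductible takes $425, $535 remains; coinsurance $535 × 20% = $107. Traveler pays $532; OOP now $532.
Claim 2 ($1,993): 20% coinsurance on $1,993 = $398.60. Traveler owes $398.60 (running OOP $930.60).
Claim 3 ($328): 20% coinsurance on $328 = $65.60. Cost to traveler: $65.60. OOP to date $996.20.
Claim 4 ($422): deductible already satisfied, so traveler's share is 20% × $422 = $84.40. Traveler owes $84.40 (running OOP $1,080.60).

$84.40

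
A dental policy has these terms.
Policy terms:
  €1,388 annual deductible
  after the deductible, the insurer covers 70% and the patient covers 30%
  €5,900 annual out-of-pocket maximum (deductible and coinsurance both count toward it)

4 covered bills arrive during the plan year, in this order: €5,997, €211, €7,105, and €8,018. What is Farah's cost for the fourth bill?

€934.50

Bill 1, €5,997: €1,388 to deductible, leaving €4,609; 30% of €4,609 = €1,382.70. Patient pays €2,770.70; OOP now €2,770.70.
Bill 2, €211: deductible met; 30% of €211 = €63.30. Patient pays €63.30; OOP now €2,834.
Bill 3, €7,105: 30% coinsurance on €7,105 = €2,131.50. Patient owes €2,131.50 (running OOP €4,965.50).
Bill 4, €8,018: deductible already satisfied, so patient's share is 30% × €8,018 = €2,405.40. That would push OOP to €7,370.90, over the €5,900 cap, so patient pays €5,900 − €4,965.50 = €934.50.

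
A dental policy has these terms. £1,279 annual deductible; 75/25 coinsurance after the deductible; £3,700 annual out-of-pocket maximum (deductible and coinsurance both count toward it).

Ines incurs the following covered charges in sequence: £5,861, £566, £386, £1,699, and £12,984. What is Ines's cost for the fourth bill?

#1 (£5,861): £1,279 finishes the deductible; £4,582 goes to coinsurance; patient's 25% is £1,145.50. Patient pays £2,424.50; OOP now £2,424.50.
#2 (£566): 25% coinsurance on £566 = £141.50. Cost to patient: £141.50. OOP to date £2,566.
#3 (£386): 25% coinsurance on £386 = £96.50. Patient pays £96.50; OOP now £2,662.50.
#4 (£1,699): deductible already satisfied, so patient's share is 25% × £1,699 = £424.75. Patient owes £424.75 (running OOP £3,087.25).

£424.75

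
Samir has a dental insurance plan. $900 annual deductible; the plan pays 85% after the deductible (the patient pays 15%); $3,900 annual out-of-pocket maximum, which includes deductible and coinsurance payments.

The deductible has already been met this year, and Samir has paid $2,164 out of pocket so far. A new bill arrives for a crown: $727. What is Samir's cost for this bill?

With the deductible met, the entire $727 is subject to coinsurance.
15% of $727 = $109.05 falls to the patient.
Cumulative spending $2,164 + $109.05 = $2,273.05 stays under the $3,900 maximum.

$109.05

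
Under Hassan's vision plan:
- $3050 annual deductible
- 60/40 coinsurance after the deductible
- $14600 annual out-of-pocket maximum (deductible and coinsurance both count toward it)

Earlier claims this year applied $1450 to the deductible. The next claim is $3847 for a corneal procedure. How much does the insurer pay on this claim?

$1450 of the $3050 deductible is already met, leaving $1600.
That leaves $3847 − $1600 = $2247 for coinsurance.
40% of $2247 = $898.80 falls to the member.
Member responsibility before any cap: $1600 + $898.80 = $2498.80.
Cumulative spending $1450 + $2498.80 = $3948.80 stays under the $14600 maximum.
Insurer pays the balance: $3847 − $2498.80 = $1348.20.

$1348.20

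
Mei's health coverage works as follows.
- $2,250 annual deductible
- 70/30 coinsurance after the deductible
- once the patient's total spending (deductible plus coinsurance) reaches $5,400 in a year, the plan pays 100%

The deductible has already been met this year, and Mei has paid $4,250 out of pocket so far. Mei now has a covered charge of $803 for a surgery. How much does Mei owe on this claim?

With the deductible met, the entire $803 is subject to coinsurance.
Coinsurance: $803 × 30% = $240.90.
Year-to-date out-of-pocket becomes $4,250 + $240.90 = $4,490.90, still under the $5,400 maximum, so no cap applies.

$240.90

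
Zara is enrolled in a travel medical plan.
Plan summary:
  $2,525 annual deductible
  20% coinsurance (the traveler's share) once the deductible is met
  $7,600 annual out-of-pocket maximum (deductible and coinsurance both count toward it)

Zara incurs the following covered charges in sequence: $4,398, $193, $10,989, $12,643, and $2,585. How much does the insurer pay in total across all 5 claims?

$23,208

Claim 1 ($4,398): deductible takes $2,525, $1,873 remains; coinsurance $1,873 × 20% = $374.60. Traveler pays $2,899.60; OOP now $2,899.60. Plan pays $4,398 − $2,899.60 = $1,498.40.
Claim 2 ($193): 20% coinsurance on $193 = $38.60. Cost to traveler: $38.60. OOP to date $2,938.20. Plan pays $193 − $38.60 = $154.40.
Claim 3 ($10,989): deductible already satisfied, so traveler's share is 20% × $10,989 = $2,197.80. Traveler pays $2,197.80; OOP now $5,136. Insurer: $10,989 − $2,197.80 = $8,791.20.
Claim 4 ($12,643): deductible met; 20% of $12,643 = $2,528.60. OOP would hit $7,664.60 > $7,600, so the cap limits the traveler to $7,600 − $5,136 = $2,464. Insurer: $12,643 − $2,464 = $10,179.
Claim 5 ($2,585): deductible already satisfied, so traveler's share is 20% × $2,585 = $517. That would push OOP to $8,117, over the $7,600 cap, so traveler pays $7,600 − $7,600 = $0. Insurer: $2,585 − $0 = $2,585.
Insurer total = bills − traveler's total = $30,808 − $7,600 = $23,208.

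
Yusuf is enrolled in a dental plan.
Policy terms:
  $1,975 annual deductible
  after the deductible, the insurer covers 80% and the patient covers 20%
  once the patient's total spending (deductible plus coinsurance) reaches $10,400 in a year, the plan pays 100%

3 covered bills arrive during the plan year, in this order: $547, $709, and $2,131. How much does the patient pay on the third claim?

#1 ($547): fully absorbed by the deductible. Patient pays $547; OOP now $547.
#2 ($709): fully absorbed by the deductible. Patient owes $709 (running OOP $1,256).
#3 ($2,131): deductible takes $719, $1,412 remains; 20% of $1,412 = $282.40. Patient pays $1,001.40; OOP now $2,257.40.

$1,001.40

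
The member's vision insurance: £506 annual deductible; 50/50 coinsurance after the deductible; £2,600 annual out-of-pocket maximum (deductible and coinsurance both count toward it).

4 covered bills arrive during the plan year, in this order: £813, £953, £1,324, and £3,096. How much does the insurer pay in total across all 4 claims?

£3,586

Claim 1 (£813): £506 finishes the deductible; £307 goes to coinsurance; coinsurance £307 × 50% = £153.50. Cost to member: £659.50. OOP to date £659.50. Plan pays £813 − £659.50 = £153.50.
Claim 2 (£953): 50% coinsurance on £953 = £476.50. Member pays £476.50; OOP now £1,136. Insurer: £953 − £476.50 = £476.50.
Claim 3 (£1,324): deductible met; 50% of £1,324 = £662. Member owes £662 (running OOP £1,798). Insurer: £1,324 − £662 = £662.
Claim 4 (£3,096): deductible already satisfied, so member's share is 50% × £3,096 = £1,548. That would push OOP to £3,346, over the £2,600 cap, so member pays £2,600 − £1,798 = £802. Plan pays £3,096 − £802 = £2,294.
Insurer total: £153.50 + £476.50 + £662 + £2,294 = £3,586.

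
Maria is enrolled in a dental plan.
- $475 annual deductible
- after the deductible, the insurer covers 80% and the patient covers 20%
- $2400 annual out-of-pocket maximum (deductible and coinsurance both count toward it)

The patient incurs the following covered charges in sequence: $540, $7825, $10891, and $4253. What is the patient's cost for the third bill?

Bill 1, $540: $475 to deductible, leaving $65; patient's 20% is $13. Cost to patient: $488. OOP to date $488.
Bill 2, $7825: deductible met; 20% of $7825 = $1565. Cost to patient: $1565. OOP to date $2053.
Bill 3, $10891: 20% coinsurance on $10891 = $2178.20. OOP would hit $4231.20 > $2400, so the cap limits the patient to $2400 − $2053 = $347.

$347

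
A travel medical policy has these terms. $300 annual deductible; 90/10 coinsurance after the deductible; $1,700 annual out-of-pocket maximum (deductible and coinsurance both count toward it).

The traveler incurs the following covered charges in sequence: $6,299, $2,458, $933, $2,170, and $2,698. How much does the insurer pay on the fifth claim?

Claim 1 ($6,299): $300 to deductible, leaving $5,999; coinsurance $5,999 × 10% = $599.90. Cost to traveler: $899.90. OOP to date $899.90. Plan pays $6,299 − $899.90 = $5,399.10.
Claim 2 ($2,458): deductible already satisfied, so traveler's share is 10% × $2,458 = $245.80. Cost to traveler: $245.80. OOP to date $1,145.70. Insurer: $2,458 − $245.80 = $2,212.20.
Claim 3 ($933): deductible already satisfied, so traveler's share is 10% × $933 = $93.30. Cost to traveler: $93.30. OOP to date $1,239. Insurer: $933 − $93.30 = $839.70.
Claim 4 ($2,170): deductible already satisfied, so traveler's share is 10% × $2,170 = $217. Cost to traveler: $217. OOP to date $1,456. Plan pays $2,170 − $217 = $1,953.
Claim 5 ($2,698): 10% coinsurance on $2,698 = $269.80. Adding that to $1,456 gives $1,725.80, past the $1,700 cap; traveler pays only $1,700 − $1,456 = $244. Insurer: $2,698 − $244 = $2,454.

$2,454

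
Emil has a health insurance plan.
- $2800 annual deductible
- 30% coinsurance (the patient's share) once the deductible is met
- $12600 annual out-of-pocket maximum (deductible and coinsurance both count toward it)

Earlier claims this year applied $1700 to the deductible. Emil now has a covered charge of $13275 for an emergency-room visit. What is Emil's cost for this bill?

$1700 of the $2800 deductible is already met, leaving $1100.
After the $1100 deductible portion, $13275 − $1100 = $12175 is subject to coinsurance.
30% of $12175 = $3652.50 falls to the patient.
That puts the patient's cost at $1100 + $3652.50 = $4752.50 before any cap.
Total out-of-pocket so far would be $1700 + $4752.50 = $6452.50, below the $12600 cap — no reduction.

$4752.50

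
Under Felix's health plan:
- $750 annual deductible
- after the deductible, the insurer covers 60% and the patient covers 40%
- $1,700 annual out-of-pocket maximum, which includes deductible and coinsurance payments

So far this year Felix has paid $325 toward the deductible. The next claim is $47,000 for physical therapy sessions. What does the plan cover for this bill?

$45,625

Remaining deductible: $750 − $325 = $425.
That leaves $47,000 − $425 = $46,575 for coinsurance.
Coinsurance: $46,575 × 40% = $18,630.
So the patient owes $425 + $18,630 = $19,055 before any cap.
Year-to-date out-of-pocket would reach $325 + $19,055 = $19,380, above the $1,700 maximum, so the patient pays only $1,700 − $325 = $1,375.
The insurer covers the remainder: $47,000 − $1,375 = $45,625.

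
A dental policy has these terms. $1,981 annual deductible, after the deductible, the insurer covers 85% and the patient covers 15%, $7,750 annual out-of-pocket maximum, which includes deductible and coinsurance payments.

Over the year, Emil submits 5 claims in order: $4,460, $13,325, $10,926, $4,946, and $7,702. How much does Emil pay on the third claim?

Claim 1 ($4,460): $1,981 finishes the deductible; $2,479 goes to coinsurance; patient's 15% is $371.85. Patient owes $2,352.85 (running OOP $2,352.85).
Claim 2 ($13,325): 15% coinsurance on $13,325 = $1,998.75. Cost to patient: $1,998.75. OOP to date $4,351.60.
Claim 3 ($10,926): deductible already satisfied, so patient's share is 15% × $10,926 = $1,638.90. Cost to patient: $1,638.90. OOP to date $5,990.50.

$1,638.90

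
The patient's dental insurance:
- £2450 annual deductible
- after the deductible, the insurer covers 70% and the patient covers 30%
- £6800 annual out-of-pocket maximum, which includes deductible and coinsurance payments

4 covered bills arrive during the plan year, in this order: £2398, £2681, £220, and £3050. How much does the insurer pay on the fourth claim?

£2135

Claim 1 — £2398: entire amount goes to the deductible. Patient pays £2398; OOP now £2398. Plan pays £2398 − £2398 = £0.
Claim 2 — £2681: deductible takes £52, £2629 remains; patient's 30% is £788.70. Cost to patient: £840.70. OOP to date £3238.70. Plan pays £2681 − £840.70 = £1840.30.
Claim 3 — £220: deductible met; 30% of £220 = £66. Cost to patient: £66. OOP to date £3304.70. Insurer: £220 − £66 = £154.
Claim 4 — £3050: 30% coinsurance on £3050 = £915. Cost to patient: £915. OOP to date £4219.70. Insurer: £3050 − £915 = £2135.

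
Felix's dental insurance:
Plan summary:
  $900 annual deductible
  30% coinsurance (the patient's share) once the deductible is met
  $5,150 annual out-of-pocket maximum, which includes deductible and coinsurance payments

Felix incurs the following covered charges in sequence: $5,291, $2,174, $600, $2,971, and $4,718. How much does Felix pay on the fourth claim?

#1 ($5,291): $900 finishes the deductible; $4,391 goes to coinsurance; coinsurance $4,391 × 30% = $1,317.30. Cost to patient: $2,217.30. OOP to date $2,217.30.
#2 ($2,174): deductible met; 30% of $2,174 = $652.20. Cost to patient: $652.20. OOP to date $2,869.50.
#3 ($600): deductible met; 30% of $600 = $180. Cost to patient: $180. OOP to date $3,049.50.
#4 ($2,971): deductible met; 30% of $2,971 = $891.30. Cost to patient: $891.30. OOP to date $3,940.80.

$891.30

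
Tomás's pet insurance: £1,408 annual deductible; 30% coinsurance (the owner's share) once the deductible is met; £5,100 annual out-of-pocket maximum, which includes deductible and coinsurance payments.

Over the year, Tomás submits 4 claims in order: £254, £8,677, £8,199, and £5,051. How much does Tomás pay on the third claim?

£1,435.10

Claim 1 — £254: entire amount goes to the deductible. Owner owes £254 (running OOP £254).
Claim 2 — £8,677: deductible takes £1,154, £7,523 remains; owner's 30% is £2,256.90. Owner pays £3,410.90; OOP now £3,664.90.
Claim 3 — £8,199: 30% coinsurance on £8,199 = £2,459.70. That would push OOP to £6,124.60, over the £5,100 cap, so owner pays £5,100 − £3,664.90 = £1,435.10.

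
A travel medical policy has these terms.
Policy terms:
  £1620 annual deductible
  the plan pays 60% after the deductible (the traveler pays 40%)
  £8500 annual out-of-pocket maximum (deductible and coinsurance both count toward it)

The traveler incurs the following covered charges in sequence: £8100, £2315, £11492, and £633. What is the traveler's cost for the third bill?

Claim 1 — £8100: £1620 finishes the deductible; £6480 goes to coinsurance; traveler's 40% is £2592. Cost to traveler: £4212. OOP to date £4212.
Claim 2 — £2315: 40% coinsurance on £2315 = £926. Cost to traveler: £926. OOP to date £5138.
Claim 3 — £11492: deductible already satisfied, so traveler's share is 40% × £11492 = £4596.80. OOP would hit £9734.80 > £8500, so the cap limits the traveler to £8500 − £5138 = £3362.

£3362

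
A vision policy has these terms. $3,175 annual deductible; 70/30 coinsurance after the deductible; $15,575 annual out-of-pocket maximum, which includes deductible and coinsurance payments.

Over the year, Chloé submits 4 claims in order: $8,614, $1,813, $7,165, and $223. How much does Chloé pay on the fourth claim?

$66.90

Claim 1 — $8,614: deductible takes $3,175, $5,439 remains; coinsurance $5,439 × 30% = $1,631.70. Member pays $4,806.70; OOP now $4,806.70.
Claim 2 — $1,813: deductible already satisfied, so member's share is 30% × $1,813 = $543.90. Member owes $543.90 (running OOP $5,350.60).
Claim 3 — $7,165: deductible met; 30% of $7,165 = $2,149.50. Member pays $2,149.50; OOP now $7,500.10.
Claim 4 — $223: deductible already satisfied, so member's share is 30% × $223 = $66.90. Member pays $66.90; OOP now $7,567.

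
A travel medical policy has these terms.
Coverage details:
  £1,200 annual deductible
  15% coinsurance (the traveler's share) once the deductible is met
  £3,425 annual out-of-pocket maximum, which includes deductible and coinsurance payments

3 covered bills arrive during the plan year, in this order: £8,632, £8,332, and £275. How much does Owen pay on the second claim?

Bill 1, £8,632: £1,200 finishes the deductible; £7,432 goes to coinsurance; coinsurance £7,432 × 15% = £1,114.80. Traveler pays £2,314.80; OOP now £2,314.80.
Bill 2, £8,332: 15% coinsurance on £8,332 = £1,249.80. OOP would hit £3,564.60 > £3,425, so the cap limits the traveler to £3,425 − £2,314.80 = £1,110.20.

£1,110.20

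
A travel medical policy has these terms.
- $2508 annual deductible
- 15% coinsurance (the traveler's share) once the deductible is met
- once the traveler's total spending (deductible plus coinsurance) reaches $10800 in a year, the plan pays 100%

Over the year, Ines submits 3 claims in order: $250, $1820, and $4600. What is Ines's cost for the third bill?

$1062.30

#1 ($250): entire amount goes to the deductible. Cost to traveler: $250. OOP to date $250.
#2 ($1820): all of it applies to the deductible. Traveler owes $1820 (running OOP $2070).
#3 ($4600): $438 to deductible, leaving $4162; coinsurance $4162 × 15% = $624.30. Traveler pays $1062.30; OOP now $3132.30.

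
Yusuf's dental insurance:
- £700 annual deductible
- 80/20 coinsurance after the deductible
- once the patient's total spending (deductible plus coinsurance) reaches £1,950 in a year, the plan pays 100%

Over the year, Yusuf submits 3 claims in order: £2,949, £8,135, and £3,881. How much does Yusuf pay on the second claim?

£800.20

Bill 1, £2,949: deductible takes £700, £2,249 remains; 20% of £2,249 = £449.80. Cost to patient: £1,149.80. OOP to date £1,149.80.
Bill 2, £8,135: deductible already satisfied, so patient's share is 20% × £8,135 = £1,627. That would push OOP to £2,776.80, over the £1,950 cap, so patient pays £1,950 − £1,149.80 = £800.20.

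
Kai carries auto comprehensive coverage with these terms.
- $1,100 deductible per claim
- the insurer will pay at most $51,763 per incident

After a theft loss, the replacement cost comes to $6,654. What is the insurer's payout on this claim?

Subtract the deductible: $6,654 − $1,100 = $5,554.
That's under the $51,763 cap, so the insurer reimburses the full $5,554.

$5,554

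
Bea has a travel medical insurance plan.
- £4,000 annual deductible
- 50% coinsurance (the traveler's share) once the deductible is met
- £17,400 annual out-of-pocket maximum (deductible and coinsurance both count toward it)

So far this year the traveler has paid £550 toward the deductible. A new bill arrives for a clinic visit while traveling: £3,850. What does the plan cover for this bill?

£200

Remaining deductible: £4,000 − £550 = £3,450.
That leaves £3,850 − £3,450 = £400 for coinsurance.
Coinsurance: £400 × 50% = £200.
Traveler responsibility before any cap: £3,450 + £200 = £3,650.
Year-to-date out-of-pocket becomes £550 + £3,650 = £4,200, still under the £17,400 maximum, so no cap applies.
Insurer pays the balance: £3,850 − £3,650 = £200.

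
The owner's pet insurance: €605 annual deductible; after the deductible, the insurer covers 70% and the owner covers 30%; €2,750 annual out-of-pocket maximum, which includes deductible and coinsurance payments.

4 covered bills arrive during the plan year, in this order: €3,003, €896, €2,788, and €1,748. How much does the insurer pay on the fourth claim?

€1,427.60

#1 (€3,003): €605 to deductible, leaving €2,398; coinsurance €2,398 × 30% = €719.40. Cost to owner: €1,324.40. OOP to date €1,324.40. Plan pays €3,003 − €1,324.40 = €1,678.60.
#2 (€896): deductible met; 30% of €896 = €268.80. Owner pays €268.80; OOP now €1,593.20. Plan pays €896 − €268.80 = €627.20.
#3 (€2,788): deductible already satisfied, so owner's share is 30% × €2,788 = €836.40. Owner owes €836.40 (running OOP €2,429.60). Insurer: €2,788 − €836.40 = €1,951.60.
#4 (€1,748): 30% coinsurance on €1,748 = €524.40. OOP would hit €2,954 > €2,750, so the cap limits the owner to €2,750 − €2,429.60 = €320.40. Plan pays €1,748 − €320.40 = €1,427.60.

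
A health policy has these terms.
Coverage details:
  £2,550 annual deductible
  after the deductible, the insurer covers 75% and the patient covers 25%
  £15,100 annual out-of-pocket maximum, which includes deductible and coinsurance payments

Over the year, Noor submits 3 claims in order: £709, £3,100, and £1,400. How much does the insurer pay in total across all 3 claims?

Claim 1 — £709: all of it applies to the deductible. Cost to patient: £709. OOP to date £709. Insurer: £709 − £709 = £0.
Claim 2 — £3,100: £1,841 finishes the deductible; £1,259 goes to coinsurance; 25% of £1,259 = £314.75. Patient owes £2,155.75 (running OOP £2,864.75). Insurer: £3,100 − £2,155.75 = £944.25.
Claim 3 — £1,400: deductible met; 25% of £1,400 = £350. Patient pays £350; OOP now £3,214.75. Insurer: £1,400 − £350 = £1,050.
Insurer total: £0 + £944.25 + £1,050 = £1,994.25.

£1,994.25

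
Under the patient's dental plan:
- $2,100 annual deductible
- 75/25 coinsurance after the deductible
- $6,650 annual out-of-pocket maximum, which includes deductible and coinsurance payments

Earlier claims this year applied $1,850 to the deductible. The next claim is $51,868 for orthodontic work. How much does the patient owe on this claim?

$4,800

Remaining deductible: $2,100 − $1,850 = $250.
That leaves $51,868 − $250 = $51,618 for coinsurance.
Coinsurance: $51,618 × 25% = $12,904.50.
Patient responsibility before any cap: $250 + $12,904.50 = $13,154.50.
Adding $13,154.50 to the $1,850 already spent would give $15,004.50, which exceeds the $6,650 cap; the patient pays just $6,650 − $1,850 = $4,800.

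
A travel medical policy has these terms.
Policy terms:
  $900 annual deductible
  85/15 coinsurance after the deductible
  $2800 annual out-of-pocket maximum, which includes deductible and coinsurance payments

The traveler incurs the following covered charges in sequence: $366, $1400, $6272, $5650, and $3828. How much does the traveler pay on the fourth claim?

#1 ($366): fully absorbed by the deductible. Traveler pays $366; OOP now $366.
#2 ($1400): $534 finishes the deductible; $866 goes to coinsurance; 15% of $866 = $129.90. Cost to traveler: $663.90. OOP to date $1029.90.
#3 ($6272): 15% coinsurance on $6272 = $940.80. Cost to traveler: $940.80. OOP to date $1970.70.
#4 ($5650): deductible met; 15% of $5650 = $847.50. That would push OOP to $2818.20, over the $2800 cap, so traveler pays $2800 − $1970.70 = $829.30.

$829.30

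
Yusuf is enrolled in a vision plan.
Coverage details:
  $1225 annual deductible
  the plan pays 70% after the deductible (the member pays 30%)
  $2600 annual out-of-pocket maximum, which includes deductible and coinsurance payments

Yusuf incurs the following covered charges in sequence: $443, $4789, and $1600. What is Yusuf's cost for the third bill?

$172.90

#1 ($443): all of it applies to the deductible. Member pays $443; OOP now $443.
#2 ($4789): $782 to deductible, leaving $4007; coinsurance $4007 × 30% = $1202.10. Member owes $1984.10 (running OOP $2427.10).
#3 ($1600): deductible met; 30% of $1600 = $480. Adding that to $2427.10 gives $2907.10, past the $2600 cap; member pays only $2600 − $2427.10 = $172.90.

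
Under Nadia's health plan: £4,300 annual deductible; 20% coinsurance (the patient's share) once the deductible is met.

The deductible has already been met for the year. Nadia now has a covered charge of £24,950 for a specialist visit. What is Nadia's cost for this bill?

The deductible is already satisfied, so the full bill goes to coinsurance.
Coinsurance: £24,950 × 20% = £4,990.

£4,990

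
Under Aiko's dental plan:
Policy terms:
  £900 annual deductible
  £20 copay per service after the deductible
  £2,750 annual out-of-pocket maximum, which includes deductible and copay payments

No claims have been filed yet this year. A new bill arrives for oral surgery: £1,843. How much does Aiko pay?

£920

The full £900 deductible is still open; £900 of this bill applies to it.
That leaves £1,843 − £900 = £943 for the copay.
Copay on this service: £20.
That puts the patient's cost at £900 + £20 = £920 before any cap.
Total out-of-pocket so far would be £0 + £920 = £920, below the £2,750 cap — no reduction.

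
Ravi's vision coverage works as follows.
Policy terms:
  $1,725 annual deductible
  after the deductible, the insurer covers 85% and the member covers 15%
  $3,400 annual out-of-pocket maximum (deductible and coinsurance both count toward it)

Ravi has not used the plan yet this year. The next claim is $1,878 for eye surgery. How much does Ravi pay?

$1,747.95

The full $1,725 deductible is still open; $1,725 of this bill applies to it.
The remaining $153 (= $1,878 − $1,725) moves to coinsurance.
15% of $153 = $22.95 falls to the member.
So the member owes $1,725 + $22.95 = $1,747.95 before any cap.
Cumulative spending $0 + $1,747.95 = $1,747.95 stays under the $3,400 maximum.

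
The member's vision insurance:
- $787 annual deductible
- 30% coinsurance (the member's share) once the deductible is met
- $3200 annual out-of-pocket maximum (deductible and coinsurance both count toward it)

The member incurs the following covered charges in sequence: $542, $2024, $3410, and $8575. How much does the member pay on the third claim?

Bill 1, $542: entire amount goes to the deductible. Member pays $542; OOP now $542.
Bill 2, $2024: $245 finishes the deductible; $1779 goes to coinsurance; member's 30% is $533.70. Member owes $778.70 (running OOP $1320.70).
Bill 3, $3410: deductible met; 30% of $3410 = $1023. Member owes $1023 (running OOP $2343.70).

$1023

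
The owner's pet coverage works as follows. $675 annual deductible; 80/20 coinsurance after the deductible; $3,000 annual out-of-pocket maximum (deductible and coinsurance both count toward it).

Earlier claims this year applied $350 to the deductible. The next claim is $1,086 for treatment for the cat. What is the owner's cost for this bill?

$477.20

Deductible still to meet: $675 − $350 = $325.
The remaining $761 (= $1,086 − $325) moves to coinsurance.
Owner's 20% share of $761 is $152.20.
That puts the owner's cost at $325 + $152.20 = $477.20 before any cap.
Year-to-date out-of-pocket becomes $350 + $477.20 = $827.20, still under the $3,000 maximum, so no cap applies.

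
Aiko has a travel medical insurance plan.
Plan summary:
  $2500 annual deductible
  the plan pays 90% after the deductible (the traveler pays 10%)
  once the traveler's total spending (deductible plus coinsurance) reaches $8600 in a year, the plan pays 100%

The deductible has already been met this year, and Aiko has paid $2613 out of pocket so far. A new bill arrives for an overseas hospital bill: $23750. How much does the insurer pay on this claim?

The deductible is already satisfied, so the full bill goes to coinsurance.
10% of $23750 = $2375 falls to the traveler.
Total out-of-pocket so far would be $2613 + $2375 = $4988, below the $8600 cap — no reduction.
The insurer covers the remainder: $23750 − $2375 = $21375.

$21375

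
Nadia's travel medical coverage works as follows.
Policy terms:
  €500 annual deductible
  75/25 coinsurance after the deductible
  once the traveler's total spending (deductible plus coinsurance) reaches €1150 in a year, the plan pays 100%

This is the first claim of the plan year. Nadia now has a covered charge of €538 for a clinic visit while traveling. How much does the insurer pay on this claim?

€28.50

The full €500 deductible is still open; €500 of this bill applies to it.
That leaves €538 − €500 = €38 for coinsurance.
Coinsurance: €38 × 25% = €9.50.
Traveler responsibility before any cap: €500 + €9.50 = €509.50.
Cumulative spending €0 + €509.50 = €509.50 stays under the €1150 maximum.
Insurer pays the balance: €538 − €509.50 = €28.50.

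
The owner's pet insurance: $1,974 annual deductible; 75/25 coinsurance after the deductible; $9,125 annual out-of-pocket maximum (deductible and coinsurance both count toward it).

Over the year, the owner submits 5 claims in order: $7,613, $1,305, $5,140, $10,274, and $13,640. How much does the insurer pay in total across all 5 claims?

$28,847

#1 ($7,613): $1,974 to deductible, leaving $5,639; owner's 25% is $1,409.75. Cost to owner: $3,383.75. OOP to date $3,383.75. Plan pays $7,613 − $3,383.75 = $4,229.25.
#2 ($1,305): deductible already satisfied, so owner's share is 25% × $1,305 = $326.25. Owner pays $326.25; OOP now $3,710. Insurer: $1,305 − $326.25 = $978.75.
#3 ($5,140): 25% coinsurance on $5,140 = $1,285. Owner owes $1,285 (running OOP $4,995). Insurer: $5,140 − $1,285 = $3,855.
#4 ($10,274): deductible already satisfied, so owner's share is 25% × $10,274 = $2,568.50. Owner pays $2,568.50; OOP now $7,563.50. Plan pays $10,274 − $2,568.50 = $7,705.50.
#5 ($13,640): deductible met; 25% of $13,640 = $3,410. That would push OOP to $10,973.50, over the $9,125 cap, so owner pays $9,125 − $7,563.50 = $1,561.50. Insurer: $13,640 − $1,561.50 = $12,078.50.
Insurer total = bills − owner's total = $37,972 − $9,125 = $28,847.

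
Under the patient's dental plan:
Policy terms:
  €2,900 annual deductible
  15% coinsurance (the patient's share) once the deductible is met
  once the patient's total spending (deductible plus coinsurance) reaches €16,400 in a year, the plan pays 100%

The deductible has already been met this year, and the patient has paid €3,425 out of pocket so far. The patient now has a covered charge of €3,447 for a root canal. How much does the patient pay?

€517.05

With the deductible met, the entire €3,447 is subject to coinsurance.
Coinsurance: €3,447 × 15% = €517.05.
Year-to-date out-of-pocket becomes €3,425 + €517.05 = €3,942.05, still under the €16,400 maximum, so no cap applies.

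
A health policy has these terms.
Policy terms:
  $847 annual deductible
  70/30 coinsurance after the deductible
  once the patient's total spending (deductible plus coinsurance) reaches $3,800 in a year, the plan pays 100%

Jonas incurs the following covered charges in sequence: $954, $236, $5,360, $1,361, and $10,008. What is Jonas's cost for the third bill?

Claim 1 — $954: $847 finishes the deductible; $107 goes to coinsurance; coinsurance $107 × 30% = $32.10. Patient pays $879.10; OOP now $879.10.
Claim 2 — $236: deductible met; 30% of $236 = $70.80. Cost to patient: $70.80. OOP to date $949.90.
Claim 3 — $5,360: deductible met; 30% of $5,360 = $1,608. Patient owes $1,608 (running OOP $2,557.90).

$1,608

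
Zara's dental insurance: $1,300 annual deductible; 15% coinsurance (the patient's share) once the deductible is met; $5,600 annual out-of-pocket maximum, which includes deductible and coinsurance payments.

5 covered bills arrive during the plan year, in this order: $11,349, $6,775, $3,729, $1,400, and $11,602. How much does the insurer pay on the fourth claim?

#1 ($11,349): $1,300 finishes the deductible; $10,049 goes to coinsurance; patient's 15% is $1,507.35. Cost to patient: $2,807.35. OOP to date $2,807.35. Plan pays $11,349 − $2,807.35 = $8,541.65.
#2 ($6,775): deductible met; 15% of $6,775 = $1,016.25. Patient owes $1,016.25 (running OOP $3,823.60). Insurer: $6,775 − $1,016.25 = $5,758.75.
#3 ($3,729): deductible already satisfied, so patient's share is 15% × $3,729 = $559.35. Cost to patient: $559.35. OOP to date $4,382.95. Insurer: $3,729 − $559.35 = $3,169.65.
#4 ($1,400): deductible already satisfied, so patient's share is 15% × $1,400 = $210. Patient pays $210; OOP now $4,592.95. Insurer: $1,400 − $210 = $1,190.

$1,190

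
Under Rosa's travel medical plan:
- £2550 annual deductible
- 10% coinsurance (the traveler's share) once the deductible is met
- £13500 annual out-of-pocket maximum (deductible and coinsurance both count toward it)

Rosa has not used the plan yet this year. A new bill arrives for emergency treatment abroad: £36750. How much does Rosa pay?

£5970

Nothing has been paid toward the £2550 deductible, so the first £2550 of this charge is applied there.
After the £2550 deductible portion, £36750 − £2550 = £34200 is subject to coinsurance.
Traveler's 10% share of £34200 is £3420.
So the traveler owes £2550 + £3420 = £5970 before any cap.
Total out-of-pocket so far would be £0 + £5970 = £5970, below the £13500 cap — no reduction.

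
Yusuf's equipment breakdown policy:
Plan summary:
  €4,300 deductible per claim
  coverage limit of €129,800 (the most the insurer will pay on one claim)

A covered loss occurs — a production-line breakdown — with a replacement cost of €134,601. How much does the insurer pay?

€129,800

Less the €4,300 deductible: €134,601 − €4,300 = €130,301.
€130,301 exceeds the €129,800 limit, so the insurer pays the limit: €129,800.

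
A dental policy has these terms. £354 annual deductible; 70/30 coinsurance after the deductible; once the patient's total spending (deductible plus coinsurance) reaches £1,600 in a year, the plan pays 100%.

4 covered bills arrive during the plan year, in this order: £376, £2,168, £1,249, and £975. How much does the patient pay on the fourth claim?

£214.30

Bill 1, £376: £354 finishes the deductible; £22 goes to coinsurance; coinsurance £22 × 30% = £6.60. Patient pays £360.60; OOP now £360.60.
Bill 2, £2,168: deductible already satisfied, so patient's share is 30% × £2,168 = £650.40. Patient owes £650.40 (running OOP £1,011).
Bill 3, £1,249: deductible already satisfied, so patient's share is 30% × £1,249 = £374.70. Patient owes £374.70 (running OOP £1,385.70).
Bill 4, £975: 30% coinsurance on £975 = £292.50. Adding that to £1,385.70 gives £1,678.20, past the £1,600 cap; patient pays only £1,600 − £1,385.70 = £214.30.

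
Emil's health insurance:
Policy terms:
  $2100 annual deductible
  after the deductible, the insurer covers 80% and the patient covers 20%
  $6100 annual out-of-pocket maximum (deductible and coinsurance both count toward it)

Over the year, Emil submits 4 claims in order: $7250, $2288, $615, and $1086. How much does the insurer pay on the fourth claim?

Bill 1, $7250: deductible takes $2100, $5150 remains; coinsurance $5150 × 20% = $1030. Patient owes $3130 (running OOP $3130). Plan pays $7250 − $3130 = $4120.
Bill 2, $2288: deductible met; 20% of $2288 = $457.60. Cost to patient: $457.60. OOP to date $3587.60. Insurer: $2288 − $457.60 = $1830.40.
Bill 3, $615: deductible met; 20% of $615 = $123. Cost to patient: $123. OOP to date $3710.60. Plan pays $615 − $123 = $492.
Bill 4, $1086: 20% coinsurance on $1086 = $217.20. Patient pays $217.20; OOP now $3927.80. Plan pays $1086 − $217.20 = $868.80.

$868.80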